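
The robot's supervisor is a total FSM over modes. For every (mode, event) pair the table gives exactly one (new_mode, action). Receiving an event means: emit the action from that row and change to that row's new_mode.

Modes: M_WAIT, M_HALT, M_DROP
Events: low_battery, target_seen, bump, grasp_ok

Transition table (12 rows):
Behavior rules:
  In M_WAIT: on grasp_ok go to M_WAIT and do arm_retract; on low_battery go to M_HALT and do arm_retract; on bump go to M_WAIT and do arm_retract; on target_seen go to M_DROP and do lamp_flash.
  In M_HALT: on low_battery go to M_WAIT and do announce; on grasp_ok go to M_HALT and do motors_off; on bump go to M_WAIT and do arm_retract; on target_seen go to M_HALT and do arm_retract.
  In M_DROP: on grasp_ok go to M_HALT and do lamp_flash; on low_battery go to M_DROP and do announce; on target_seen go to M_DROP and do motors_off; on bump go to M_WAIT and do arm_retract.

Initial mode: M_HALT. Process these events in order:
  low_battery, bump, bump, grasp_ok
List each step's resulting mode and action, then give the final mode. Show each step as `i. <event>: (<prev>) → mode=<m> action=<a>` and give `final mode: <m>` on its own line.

final mode: M_WAIT

1. low_battery: (M_HALT) → mode=M_WAIT action=announce
2. bump: (M_WAIT) → mode=M_WAIT action=arm_retract
3. bump: (M_WAIT) → mode=M_WAIT action=arm_retract
4. grasp_ok: (M_WAIT) → mode=M_WAIT action=arm_retract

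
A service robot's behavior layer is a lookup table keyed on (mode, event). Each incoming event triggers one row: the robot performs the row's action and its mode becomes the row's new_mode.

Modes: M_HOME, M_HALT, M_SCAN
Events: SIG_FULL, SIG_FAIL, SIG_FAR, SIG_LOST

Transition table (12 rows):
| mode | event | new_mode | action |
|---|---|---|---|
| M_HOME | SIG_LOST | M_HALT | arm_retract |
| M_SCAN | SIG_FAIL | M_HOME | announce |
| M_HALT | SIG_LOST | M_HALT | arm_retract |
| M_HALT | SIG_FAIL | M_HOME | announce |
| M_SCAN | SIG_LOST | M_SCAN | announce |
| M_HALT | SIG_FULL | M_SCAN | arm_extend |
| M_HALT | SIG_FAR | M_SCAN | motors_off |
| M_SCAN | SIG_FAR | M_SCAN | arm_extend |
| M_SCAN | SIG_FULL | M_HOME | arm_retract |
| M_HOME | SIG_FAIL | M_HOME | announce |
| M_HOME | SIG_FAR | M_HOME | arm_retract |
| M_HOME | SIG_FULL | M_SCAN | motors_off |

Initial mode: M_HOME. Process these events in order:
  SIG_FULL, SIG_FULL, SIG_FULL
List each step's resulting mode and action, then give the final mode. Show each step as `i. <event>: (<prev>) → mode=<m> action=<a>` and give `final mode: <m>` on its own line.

final mode: M_SCAN

1. SIG_FULL: (M_HOME) → mode=M_SCAN action=motors_off
2. SIG_FULL: (M_SCAN) → mode=M_HOME action=arm_retract
3. SIG_FULL: (M_HOME) → mode=M_SCAN action=motors_off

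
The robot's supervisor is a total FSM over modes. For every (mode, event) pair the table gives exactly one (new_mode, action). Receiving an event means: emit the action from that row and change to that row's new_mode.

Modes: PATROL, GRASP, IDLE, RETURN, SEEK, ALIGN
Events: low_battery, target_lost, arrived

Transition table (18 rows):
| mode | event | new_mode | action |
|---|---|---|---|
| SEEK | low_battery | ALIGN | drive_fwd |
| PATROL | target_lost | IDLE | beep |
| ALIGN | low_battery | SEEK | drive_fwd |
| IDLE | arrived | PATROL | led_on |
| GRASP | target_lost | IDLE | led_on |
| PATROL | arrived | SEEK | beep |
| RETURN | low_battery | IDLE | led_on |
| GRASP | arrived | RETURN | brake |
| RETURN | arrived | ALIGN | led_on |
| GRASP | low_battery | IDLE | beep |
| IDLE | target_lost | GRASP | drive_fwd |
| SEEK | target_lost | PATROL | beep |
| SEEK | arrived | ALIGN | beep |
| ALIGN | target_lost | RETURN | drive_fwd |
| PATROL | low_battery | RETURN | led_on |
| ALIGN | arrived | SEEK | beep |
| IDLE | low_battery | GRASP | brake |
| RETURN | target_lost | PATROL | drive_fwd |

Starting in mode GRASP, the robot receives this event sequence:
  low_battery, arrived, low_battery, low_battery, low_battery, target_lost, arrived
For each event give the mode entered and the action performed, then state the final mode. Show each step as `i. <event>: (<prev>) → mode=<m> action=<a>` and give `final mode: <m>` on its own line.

final mode: PATROL

1. low_battery: (GRASP) → mode=IDLE action=beep
2. arrived: (IDLE) → mode=PATROL action=led_on
3. low_battery: (PATROL) → mode=RETURN action=led_on
4. low_battery: (RETURN) → mode=IDLE action=led_on
5. low_battery: (IDLE) → mode=GRASP action=brake
6. target_lost: (GRASP) → mode=IDLE action=led_on
7. arrived: (IDLE) → mode=PATROL action=led_on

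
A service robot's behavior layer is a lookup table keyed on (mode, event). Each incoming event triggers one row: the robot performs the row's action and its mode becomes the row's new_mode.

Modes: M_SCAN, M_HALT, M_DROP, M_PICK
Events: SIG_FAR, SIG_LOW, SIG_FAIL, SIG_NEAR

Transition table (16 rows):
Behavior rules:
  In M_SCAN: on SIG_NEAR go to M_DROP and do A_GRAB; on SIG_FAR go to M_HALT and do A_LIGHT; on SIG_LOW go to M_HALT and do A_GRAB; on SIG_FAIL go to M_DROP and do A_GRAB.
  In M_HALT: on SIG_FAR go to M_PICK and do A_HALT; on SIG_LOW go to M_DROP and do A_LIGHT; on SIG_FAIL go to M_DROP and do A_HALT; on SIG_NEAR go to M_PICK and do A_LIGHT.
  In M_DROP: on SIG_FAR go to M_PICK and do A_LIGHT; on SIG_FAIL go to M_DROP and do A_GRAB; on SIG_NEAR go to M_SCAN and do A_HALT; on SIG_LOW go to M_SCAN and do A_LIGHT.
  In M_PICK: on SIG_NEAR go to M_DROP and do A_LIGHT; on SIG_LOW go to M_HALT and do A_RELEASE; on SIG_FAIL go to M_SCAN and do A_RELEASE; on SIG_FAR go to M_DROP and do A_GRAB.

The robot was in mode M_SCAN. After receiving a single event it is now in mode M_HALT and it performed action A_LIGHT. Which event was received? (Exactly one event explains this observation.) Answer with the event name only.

SIG_FAR

try SIG_FAR: (M_SCAN, SIG_FAR) → (M_HALT, A_LIGHT)  ← matches
try SIG_LOW: (M_SCAN, SIG_LOW) → (M_HALT, A_GRAB)
try SIG_FAIL: (M_SCAN, SIG_FAIL) → (M_DROP, A_GRAB)
try SIG_NEAR: (M_SCAN, SIG_NEAR) → (M_DROP, A_GRAB)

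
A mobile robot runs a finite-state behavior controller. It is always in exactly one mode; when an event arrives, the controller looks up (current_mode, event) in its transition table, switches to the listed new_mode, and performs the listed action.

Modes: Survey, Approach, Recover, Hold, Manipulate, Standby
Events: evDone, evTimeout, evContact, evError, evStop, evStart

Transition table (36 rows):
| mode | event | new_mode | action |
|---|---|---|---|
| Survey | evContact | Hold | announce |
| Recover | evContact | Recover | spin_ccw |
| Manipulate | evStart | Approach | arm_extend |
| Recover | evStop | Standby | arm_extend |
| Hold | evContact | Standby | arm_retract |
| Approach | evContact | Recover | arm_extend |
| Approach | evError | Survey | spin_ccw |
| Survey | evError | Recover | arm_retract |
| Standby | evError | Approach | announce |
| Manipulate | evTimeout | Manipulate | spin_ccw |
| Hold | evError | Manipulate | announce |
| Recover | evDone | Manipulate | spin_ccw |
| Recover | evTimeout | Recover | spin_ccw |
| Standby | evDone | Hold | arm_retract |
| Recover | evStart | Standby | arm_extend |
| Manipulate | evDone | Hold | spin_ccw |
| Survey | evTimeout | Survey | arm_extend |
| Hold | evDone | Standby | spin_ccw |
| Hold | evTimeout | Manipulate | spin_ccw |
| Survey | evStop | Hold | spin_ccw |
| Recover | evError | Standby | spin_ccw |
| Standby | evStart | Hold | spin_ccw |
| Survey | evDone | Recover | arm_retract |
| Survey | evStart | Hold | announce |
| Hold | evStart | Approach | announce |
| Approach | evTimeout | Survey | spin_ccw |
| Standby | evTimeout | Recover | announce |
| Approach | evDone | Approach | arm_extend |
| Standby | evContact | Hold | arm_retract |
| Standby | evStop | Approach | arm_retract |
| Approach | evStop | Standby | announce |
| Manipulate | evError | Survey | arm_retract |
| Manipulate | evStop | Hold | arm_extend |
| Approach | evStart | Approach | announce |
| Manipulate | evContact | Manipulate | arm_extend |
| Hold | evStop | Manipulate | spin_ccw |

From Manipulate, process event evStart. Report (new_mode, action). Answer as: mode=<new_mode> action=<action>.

mode=Approach action=arm_extend

current mode = Manipulate; filter table to that mode:
  (Manipulate, evStart) → (Approach, arm_extend)  ← event matches
  (Manipulate, evTimeout) → (Manipulate, spin_ccw)
  (Manipulate, evDone) → (Hold, spin_ccw)
  (Manipulate, evError) → (Survey, arm_retract)
  (Manipulate, evStop) → (Hold, arm_extend)
  (Manipulate, evContact) → (Manipulate, arm_extend)
event = evStart selects (Approach, arm_extend)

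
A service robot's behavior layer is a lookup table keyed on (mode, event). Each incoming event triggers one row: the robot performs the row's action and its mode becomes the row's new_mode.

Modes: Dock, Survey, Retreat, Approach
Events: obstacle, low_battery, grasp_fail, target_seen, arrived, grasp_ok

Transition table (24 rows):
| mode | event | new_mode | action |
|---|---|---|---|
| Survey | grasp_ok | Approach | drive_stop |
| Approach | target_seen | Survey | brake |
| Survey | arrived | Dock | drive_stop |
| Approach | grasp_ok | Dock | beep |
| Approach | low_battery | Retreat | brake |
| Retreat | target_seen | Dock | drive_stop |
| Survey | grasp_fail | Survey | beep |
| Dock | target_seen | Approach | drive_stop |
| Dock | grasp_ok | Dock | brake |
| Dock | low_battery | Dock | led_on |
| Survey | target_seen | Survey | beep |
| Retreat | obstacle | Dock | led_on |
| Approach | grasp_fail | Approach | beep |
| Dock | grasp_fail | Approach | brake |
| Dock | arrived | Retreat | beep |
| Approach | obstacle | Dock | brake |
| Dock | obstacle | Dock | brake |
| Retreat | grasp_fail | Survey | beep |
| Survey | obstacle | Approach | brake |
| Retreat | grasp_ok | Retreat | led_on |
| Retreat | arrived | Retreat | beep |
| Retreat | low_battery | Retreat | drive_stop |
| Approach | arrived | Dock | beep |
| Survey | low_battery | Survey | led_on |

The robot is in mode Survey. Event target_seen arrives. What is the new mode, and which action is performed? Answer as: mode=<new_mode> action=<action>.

mode=Survey action=beep

current mode = Survey; filter table to that mode:
  (Survey, grasp_ok) → (Approach, drive_stop)
  (Survey, arrived) → (Dock, drive_stop)
  (Survey, grasp_fail) → (Survey, beep)
  (Survey, target_seen) → (Survey, beep)  ← event matches
  (Survey, obstacle) → (Approach, brake)
  (Survey, low_battery) → (Survey, led_on)
event = target_seen selects (Survey, beep)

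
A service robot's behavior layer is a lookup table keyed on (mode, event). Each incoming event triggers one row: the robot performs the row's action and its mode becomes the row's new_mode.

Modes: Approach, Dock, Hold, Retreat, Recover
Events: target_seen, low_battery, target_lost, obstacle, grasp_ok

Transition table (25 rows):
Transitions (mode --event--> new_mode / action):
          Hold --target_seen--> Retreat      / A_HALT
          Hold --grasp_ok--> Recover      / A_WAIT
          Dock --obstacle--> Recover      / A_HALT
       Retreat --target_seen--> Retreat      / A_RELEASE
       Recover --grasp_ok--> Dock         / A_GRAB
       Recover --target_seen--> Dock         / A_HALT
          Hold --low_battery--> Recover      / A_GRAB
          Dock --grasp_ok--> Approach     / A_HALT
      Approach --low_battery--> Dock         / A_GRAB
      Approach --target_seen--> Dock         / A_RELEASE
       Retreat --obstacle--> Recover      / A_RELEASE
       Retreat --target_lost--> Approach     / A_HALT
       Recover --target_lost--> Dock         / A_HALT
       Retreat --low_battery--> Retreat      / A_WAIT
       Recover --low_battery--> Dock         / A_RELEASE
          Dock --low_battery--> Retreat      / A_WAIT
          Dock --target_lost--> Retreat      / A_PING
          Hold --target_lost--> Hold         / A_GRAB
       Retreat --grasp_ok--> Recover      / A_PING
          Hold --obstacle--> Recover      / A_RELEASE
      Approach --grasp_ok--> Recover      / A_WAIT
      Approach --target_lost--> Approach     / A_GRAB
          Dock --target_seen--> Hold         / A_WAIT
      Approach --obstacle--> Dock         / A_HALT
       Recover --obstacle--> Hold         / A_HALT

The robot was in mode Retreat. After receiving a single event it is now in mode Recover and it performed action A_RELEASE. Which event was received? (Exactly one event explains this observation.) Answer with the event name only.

obstacle

try target_seen: (Retreat, target_seen) → (Retreat, A_RELEASE)
try low_battery: (Retreat, low_battery) → (Retreat, A_WAIT)
try target_lost: (Retreat, target_lost) → (Approach, A_HALT)
try obstacle: (Retreat, obstacle) → (Recover, A_RELEASE)  ← matches
try grasp_ok: (Retreat, grasp_ok) → (Recover, A_PING)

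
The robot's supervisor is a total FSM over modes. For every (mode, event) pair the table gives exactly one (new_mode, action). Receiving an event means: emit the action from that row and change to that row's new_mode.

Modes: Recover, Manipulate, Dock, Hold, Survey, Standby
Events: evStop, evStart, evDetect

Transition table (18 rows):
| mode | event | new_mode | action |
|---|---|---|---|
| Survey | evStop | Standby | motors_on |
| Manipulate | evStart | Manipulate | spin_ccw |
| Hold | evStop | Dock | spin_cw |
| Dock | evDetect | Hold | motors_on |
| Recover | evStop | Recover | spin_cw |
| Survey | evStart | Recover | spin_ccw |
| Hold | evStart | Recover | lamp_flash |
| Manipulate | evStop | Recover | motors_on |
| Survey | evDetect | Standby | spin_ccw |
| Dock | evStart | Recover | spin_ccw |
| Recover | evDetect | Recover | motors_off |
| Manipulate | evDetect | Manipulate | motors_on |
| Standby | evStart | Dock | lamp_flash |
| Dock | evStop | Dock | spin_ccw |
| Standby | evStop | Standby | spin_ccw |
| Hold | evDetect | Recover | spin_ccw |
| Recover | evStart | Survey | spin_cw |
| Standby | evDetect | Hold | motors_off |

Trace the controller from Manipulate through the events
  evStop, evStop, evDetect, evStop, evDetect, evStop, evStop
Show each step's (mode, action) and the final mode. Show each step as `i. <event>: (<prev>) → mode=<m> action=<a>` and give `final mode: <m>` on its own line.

final mode: Recover

1. evStop: (Manipulate) → mode=Recover action=motors_on
2. evStop: (Recover) → mode=Recover action=spin_cw
3. evDetect: (Recover) → mode=Recover action=motors_off
4. evStop: (Recover) → mode=Recover action=spin_cw
5. evDetect: (Recover) → mode=Recover action=motors_off
6. evStop: (Recover) → mode=Recover action=spin_cw
7. evStop: (Recover) → mode=Recover action=spin_cw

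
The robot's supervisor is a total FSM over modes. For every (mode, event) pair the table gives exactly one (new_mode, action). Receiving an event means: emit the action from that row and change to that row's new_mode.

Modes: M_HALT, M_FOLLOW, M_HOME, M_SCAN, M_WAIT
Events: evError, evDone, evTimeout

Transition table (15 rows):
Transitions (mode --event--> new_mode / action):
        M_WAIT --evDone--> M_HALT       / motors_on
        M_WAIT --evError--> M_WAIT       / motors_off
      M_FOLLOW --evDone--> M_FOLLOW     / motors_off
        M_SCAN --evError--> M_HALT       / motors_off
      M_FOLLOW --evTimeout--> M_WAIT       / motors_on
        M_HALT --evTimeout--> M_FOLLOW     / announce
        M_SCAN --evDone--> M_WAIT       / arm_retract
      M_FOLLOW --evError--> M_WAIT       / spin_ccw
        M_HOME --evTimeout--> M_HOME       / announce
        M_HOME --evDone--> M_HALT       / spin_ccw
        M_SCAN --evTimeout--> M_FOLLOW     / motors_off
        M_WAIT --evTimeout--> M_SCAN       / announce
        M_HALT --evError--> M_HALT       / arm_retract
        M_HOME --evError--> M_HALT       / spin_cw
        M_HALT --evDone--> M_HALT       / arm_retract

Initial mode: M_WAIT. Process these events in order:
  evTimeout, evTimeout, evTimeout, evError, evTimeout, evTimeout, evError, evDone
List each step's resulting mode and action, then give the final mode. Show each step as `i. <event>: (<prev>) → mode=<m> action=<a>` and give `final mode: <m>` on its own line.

final mode: M_HALT

1. evTimeout: (M_WAIT) → mode=M_SCAN action=announce
2. evTimeout: (M_SCAN) → mode=M_FOLLOW action=motors_off
3. evTimeout: (M_FOLLOW) → mode=M_WAIT action=motors_on
4. evError: (M_WAIT) → mode=M_WAIT action=motors_off
5. evTimeout: (M_WAIT) → mode=M_SCAN action=announce
6. evTimeout: (M_SCAN) → mode=M_FOLLOW action=motors_off
7. evError: (M_FOLLOW) → mode=M_WAIT action=spin_ccw
8. evDone: (M_WAIT) → mode=M_HALT action=motors_on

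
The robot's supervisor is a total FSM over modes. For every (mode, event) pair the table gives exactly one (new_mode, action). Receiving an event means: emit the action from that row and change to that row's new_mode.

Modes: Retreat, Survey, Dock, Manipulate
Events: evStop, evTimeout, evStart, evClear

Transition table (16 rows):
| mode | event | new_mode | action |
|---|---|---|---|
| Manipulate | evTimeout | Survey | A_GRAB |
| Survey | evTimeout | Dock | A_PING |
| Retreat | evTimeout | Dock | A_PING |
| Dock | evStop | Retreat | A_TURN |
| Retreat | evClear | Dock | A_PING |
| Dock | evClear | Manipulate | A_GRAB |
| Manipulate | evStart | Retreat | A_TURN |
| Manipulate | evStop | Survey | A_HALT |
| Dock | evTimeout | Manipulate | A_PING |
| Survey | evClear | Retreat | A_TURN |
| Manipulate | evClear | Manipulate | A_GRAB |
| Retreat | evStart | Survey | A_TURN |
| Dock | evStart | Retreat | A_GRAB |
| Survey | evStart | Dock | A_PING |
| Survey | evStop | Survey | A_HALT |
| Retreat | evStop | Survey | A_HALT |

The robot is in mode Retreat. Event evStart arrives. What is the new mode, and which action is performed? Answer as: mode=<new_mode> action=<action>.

current mode = Retreat; filter table to that mode:
  (Retreat, evTimeout) → (Dock, A_PING)
  (Retreat, evClear) → (Dock, A_PING)
  (Retreat, evStart) → (Survey, A_TURN)  ← event matches
  (Retreat, evStop) → (Survey, A_HALT)
event = evStart selects (Survey, A_TURN)

mode=Survey action=A_TURN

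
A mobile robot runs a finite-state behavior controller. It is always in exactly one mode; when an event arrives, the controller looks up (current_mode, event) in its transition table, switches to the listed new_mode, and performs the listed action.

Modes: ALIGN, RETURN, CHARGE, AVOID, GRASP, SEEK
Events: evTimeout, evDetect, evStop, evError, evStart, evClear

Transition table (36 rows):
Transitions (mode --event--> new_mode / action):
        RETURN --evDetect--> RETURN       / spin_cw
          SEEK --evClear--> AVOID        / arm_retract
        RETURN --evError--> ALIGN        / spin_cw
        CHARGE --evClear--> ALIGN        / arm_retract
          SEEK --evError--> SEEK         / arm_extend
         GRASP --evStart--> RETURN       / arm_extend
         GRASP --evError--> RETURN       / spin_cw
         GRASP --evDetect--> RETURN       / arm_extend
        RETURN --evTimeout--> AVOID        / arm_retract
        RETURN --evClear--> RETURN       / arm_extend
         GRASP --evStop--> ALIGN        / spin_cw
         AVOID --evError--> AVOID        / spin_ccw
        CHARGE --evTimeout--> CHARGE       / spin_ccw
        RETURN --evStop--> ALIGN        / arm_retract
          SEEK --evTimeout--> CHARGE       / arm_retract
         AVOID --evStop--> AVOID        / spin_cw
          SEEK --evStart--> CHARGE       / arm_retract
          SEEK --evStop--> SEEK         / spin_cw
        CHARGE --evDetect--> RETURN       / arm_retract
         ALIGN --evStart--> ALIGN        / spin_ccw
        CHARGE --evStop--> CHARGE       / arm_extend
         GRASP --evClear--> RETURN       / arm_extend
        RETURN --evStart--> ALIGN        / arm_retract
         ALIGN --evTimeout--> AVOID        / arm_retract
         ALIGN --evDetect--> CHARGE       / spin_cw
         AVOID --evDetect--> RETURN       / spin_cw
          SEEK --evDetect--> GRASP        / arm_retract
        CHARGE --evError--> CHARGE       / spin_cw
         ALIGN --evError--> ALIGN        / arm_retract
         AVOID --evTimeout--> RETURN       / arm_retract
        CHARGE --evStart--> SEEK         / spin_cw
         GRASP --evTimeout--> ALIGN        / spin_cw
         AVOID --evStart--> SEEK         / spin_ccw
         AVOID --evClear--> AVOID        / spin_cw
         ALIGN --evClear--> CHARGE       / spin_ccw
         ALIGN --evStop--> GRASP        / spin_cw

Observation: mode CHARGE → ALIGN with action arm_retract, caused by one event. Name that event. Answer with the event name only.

try evTimeout: (CHARGE, evTimeout) → (CHARGE, spin_ccw)
try evDetect: (CHARGE, evDetect) → (RETURN, arm_retract)
try evStop: (CHARGE, evStop) → (CHARGE, arm_extend)
try evError: (CHARGE, evError) → (CHARGE, spin_cw)
try evStart: (CHARGE, evStart) → (SEEK, spin_cw)
try evClear: (CHARGE, evClear) → (ALIGN, arm_retract)  ← matches

evClear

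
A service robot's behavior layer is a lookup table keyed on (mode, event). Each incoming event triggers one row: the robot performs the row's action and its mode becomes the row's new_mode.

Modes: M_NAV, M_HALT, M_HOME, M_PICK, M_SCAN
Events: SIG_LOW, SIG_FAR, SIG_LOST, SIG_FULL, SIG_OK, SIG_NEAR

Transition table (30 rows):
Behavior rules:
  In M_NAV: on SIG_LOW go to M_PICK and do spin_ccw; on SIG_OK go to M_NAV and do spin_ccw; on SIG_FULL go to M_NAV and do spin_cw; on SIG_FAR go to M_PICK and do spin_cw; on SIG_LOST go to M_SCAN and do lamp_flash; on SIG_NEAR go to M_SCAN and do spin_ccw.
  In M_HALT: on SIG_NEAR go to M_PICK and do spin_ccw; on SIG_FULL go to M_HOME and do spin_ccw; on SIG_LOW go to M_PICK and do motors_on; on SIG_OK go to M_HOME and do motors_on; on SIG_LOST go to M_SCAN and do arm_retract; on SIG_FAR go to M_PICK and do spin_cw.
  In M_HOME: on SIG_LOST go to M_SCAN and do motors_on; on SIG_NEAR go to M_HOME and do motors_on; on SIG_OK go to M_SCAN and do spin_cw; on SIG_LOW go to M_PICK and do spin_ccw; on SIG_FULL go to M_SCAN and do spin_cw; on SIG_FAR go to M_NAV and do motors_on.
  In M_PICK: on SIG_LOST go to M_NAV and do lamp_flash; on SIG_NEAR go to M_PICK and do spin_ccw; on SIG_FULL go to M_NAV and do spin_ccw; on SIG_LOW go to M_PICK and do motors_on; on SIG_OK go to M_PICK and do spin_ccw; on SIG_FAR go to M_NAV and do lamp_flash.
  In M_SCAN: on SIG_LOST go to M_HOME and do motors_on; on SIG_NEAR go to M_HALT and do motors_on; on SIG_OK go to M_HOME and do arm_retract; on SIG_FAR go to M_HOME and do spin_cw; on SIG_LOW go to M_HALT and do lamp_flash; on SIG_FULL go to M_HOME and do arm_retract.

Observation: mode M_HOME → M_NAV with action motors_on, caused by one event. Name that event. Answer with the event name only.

try SIG_LOW: (M_HOME, SIG_LOW) → (M_PICK, spin_ccw)
try SIG_FAR: (M_HOME, SIG_FAR) → (M_NAV, motors_on)  ← matches
try SIG_LOST: (M_HOME, SIG_LOST) → (M_SCAN, motors_on)
try SIG_FULL: (M_HOME, SIG_FULL) → (M_SCAN, spin_cw)
try SIG_OK: (M_HOME, SIG_OK) → (M_SCAN, spin_cw)
try SIG_NEAR: (M_HOME, SIG_NEAR) → (M_HOME, motors_on)

SIG_FAR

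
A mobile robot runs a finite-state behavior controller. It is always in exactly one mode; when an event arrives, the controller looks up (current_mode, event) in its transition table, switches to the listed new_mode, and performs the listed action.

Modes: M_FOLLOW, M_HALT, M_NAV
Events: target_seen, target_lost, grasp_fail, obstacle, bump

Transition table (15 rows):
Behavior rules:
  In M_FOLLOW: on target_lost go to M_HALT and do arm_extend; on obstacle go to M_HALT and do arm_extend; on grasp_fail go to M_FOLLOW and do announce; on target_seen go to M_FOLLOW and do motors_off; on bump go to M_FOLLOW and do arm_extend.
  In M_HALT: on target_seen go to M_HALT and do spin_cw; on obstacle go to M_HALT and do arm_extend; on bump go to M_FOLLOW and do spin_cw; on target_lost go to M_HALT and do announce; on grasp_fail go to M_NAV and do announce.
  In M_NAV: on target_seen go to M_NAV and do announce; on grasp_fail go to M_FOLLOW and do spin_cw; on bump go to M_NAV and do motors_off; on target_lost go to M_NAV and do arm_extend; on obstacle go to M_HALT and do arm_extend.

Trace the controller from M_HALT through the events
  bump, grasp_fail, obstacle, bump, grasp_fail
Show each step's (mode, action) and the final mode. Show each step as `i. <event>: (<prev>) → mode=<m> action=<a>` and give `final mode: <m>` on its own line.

final mode: M_FOLLOW

1. bump: (M_HALT) → mode=M_FOLLOW action=spin_cw
2. grasp_fail: (M_FOLLOW) → mode=M_FOLLOW action=announce
3. obstacle: (M_FOLLOW) → mode=M_HALT action=arm_extend
4. bump: (M_HALT) → mode=M_FOLLOW action=spin_cw
5. grasp_fail: (M_FOLLOW) → mode=M_FOLLOW action=announce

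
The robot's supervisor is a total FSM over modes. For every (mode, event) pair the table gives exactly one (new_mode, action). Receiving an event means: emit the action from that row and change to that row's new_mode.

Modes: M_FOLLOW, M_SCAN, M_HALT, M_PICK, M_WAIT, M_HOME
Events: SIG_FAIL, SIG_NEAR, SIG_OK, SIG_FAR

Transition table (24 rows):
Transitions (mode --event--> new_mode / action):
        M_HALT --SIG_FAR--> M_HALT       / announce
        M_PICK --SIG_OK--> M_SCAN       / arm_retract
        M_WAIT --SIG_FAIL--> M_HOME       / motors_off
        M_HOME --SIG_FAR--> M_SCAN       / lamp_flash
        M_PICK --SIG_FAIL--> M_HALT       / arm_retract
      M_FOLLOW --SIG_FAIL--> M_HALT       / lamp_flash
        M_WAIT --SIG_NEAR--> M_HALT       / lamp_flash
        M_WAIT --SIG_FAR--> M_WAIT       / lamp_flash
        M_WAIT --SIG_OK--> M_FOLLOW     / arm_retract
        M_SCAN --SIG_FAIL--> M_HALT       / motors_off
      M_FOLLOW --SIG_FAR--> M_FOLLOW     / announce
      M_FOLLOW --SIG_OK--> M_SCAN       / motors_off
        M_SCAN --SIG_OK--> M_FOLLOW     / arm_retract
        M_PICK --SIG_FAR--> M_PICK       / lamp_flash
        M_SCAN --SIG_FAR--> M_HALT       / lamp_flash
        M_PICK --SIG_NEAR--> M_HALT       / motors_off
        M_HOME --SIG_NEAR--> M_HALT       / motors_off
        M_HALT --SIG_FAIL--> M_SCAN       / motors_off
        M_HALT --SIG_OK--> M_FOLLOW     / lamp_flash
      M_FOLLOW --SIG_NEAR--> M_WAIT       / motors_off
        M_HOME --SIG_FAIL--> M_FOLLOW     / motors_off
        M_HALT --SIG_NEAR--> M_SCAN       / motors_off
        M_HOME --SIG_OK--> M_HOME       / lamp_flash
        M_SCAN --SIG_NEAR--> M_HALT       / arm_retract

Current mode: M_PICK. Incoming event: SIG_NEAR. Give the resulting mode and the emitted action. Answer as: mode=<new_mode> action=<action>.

mode=M_HALT action=motors_off

current mode = M_PICK; filter table to that mode:
  (M_PICK, SIG_OK) → (M_SCAN, arm_retract)
  (M_PICK, SIG_FAIL) → (M_HALT, arm_retract)
  (M_PICK, SIG_FAR) → (M_PICK, lamp_flash)
  (M_PICK, SIG_NEAR) → (M_HALT, motors_off)  ← event matches
event = SIG_NEAR selects (M_HALT, motors_off)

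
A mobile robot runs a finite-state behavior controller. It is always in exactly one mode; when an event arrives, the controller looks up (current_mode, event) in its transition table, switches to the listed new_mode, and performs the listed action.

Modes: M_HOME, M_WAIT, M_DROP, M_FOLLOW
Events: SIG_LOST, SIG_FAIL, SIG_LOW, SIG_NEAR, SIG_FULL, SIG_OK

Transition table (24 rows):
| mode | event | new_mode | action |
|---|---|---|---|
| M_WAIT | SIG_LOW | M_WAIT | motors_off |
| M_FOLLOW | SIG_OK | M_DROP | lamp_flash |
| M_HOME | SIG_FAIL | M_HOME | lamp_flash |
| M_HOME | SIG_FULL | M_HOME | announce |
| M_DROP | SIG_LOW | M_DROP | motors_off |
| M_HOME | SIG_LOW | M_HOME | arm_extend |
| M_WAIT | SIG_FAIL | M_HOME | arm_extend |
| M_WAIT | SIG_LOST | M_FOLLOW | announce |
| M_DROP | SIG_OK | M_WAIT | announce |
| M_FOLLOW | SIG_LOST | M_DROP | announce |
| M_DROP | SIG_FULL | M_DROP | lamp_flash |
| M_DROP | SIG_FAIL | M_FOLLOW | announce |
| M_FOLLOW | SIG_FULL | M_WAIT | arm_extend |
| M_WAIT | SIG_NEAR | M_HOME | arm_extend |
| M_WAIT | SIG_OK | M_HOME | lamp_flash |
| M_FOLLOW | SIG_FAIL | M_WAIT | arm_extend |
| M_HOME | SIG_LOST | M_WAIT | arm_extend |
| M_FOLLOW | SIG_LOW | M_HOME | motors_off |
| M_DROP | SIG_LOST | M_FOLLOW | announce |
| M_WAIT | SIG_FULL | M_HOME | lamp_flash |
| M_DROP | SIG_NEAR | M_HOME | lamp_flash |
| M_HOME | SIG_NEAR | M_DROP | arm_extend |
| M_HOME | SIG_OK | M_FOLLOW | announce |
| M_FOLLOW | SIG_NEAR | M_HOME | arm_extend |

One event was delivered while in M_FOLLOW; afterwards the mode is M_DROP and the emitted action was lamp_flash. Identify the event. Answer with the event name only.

SIG_OK

try SIG_LOST: (M_FOLLOW, SIG_LOST) → (M_DROP, announce)
try SIG_FAIL: (M_FOLLOW, SIG_FAIL) → (M_WAIT, arm_extend)
try SIG_LOW: (M_FOLLOW, SIG_LOW) → (M_HOME, motors_off)
try SIG_NEAR: (M_FOLLOW, SIG_NEAR) → (M_HOME, arm_extend)
try SIG_FULL: (M_FOLLOW, SIG_FULL) → (M_WAIT, arm_extend)
try SIG_OK: (M_FOLLOW, SIG_OK) → (M_DROP, lamp_flash)  ← matches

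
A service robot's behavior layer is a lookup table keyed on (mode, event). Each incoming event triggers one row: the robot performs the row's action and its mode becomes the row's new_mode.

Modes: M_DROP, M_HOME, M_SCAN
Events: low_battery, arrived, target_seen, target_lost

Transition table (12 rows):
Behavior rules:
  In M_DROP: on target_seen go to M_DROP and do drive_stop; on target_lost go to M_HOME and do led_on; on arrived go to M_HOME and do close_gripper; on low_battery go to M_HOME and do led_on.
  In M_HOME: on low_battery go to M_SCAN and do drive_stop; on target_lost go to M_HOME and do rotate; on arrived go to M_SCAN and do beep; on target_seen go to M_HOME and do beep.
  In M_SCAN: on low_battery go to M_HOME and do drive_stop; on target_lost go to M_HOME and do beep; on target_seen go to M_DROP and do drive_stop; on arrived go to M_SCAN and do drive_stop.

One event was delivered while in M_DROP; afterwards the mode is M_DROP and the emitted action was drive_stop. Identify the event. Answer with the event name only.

target_seen

try low_battery: (M_DROP, low_battery) → (M_HOME, led_on)
try arrived: (M_DROP, arrived) → (M_HOME, close_gripper)
try target_seen: (M_DROP, target_seen) → (M_DROP, drive_stop)  ← matches
try target_lost: (M_DROP, target_lost) → (M_HOME, led_on)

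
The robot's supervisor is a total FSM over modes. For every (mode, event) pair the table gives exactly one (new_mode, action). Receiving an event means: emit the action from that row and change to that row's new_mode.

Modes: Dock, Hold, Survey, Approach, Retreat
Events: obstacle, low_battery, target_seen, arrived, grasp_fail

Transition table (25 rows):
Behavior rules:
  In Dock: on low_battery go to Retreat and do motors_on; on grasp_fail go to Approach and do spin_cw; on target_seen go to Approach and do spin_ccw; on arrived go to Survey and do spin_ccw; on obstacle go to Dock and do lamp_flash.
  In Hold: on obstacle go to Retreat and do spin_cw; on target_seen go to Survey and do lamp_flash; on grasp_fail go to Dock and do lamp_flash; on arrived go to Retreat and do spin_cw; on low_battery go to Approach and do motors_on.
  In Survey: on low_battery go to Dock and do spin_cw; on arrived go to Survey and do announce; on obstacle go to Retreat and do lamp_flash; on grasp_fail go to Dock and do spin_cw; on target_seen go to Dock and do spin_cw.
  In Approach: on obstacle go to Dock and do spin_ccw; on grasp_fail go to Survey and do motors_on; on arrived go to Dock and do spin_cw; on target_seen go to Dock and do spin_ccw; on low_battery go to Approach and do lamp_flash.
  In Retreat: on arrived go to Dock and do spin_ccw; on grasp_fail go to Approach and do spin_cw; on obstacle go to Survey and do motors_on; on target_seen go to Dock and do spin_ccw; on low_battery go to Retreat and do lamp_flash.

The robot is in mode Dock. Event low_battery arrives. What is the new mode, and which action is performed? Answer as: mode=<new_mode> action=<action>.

current mode = Dock; filter table to that mode:
  (Dock, low_battery) → (Retreat, motors_on)  ← event matches
  (Dock, grasp_fail) → (Approach, spin_cw)
  (Dock, target_seen) → (Approach, spin_ccw)
  (Dock, arrived) → (Survey, spin_ccw)
  (Dock, obstacle) → (Dock, lamp_flash)
event = low_battery selects (Retreat, motors_on)

mode=Retreat action=motors_on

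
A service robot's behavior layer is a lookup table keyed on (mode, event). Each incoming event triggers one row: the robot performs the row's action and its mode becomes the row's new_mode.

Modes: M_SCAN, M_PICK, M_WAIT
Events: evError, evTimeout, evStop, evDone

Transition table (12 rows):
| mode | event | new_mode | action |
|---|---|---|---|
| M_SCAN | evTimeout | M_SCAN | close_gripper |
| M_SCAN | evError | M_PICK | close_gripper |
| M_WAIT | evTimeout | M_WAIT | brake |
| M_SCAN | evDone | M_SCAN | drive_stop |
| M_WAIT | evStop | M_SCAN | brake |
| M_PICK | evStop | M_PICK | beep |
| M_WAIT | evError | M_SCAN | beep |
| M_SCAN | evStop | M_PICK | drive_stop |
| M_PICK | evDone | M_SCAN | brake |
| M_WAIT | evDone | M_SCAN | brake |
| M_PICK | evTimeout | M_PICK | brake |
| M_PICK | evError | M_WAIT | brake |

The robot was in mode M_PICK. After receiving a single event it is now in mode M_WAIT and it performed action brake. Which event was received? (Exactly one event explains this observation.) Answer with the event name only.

evError

try evError: (M_PICK, evError) → (M_WAIT, brake)  ← matches
try evTimeout: (M_PICK, evTimeout) → (M_PICK, brake)
try evStop: (M_PICK, evStop) → (M_PICK, beep)
try evDone: (M_PICK, evDone) → (M_SCAN, brake)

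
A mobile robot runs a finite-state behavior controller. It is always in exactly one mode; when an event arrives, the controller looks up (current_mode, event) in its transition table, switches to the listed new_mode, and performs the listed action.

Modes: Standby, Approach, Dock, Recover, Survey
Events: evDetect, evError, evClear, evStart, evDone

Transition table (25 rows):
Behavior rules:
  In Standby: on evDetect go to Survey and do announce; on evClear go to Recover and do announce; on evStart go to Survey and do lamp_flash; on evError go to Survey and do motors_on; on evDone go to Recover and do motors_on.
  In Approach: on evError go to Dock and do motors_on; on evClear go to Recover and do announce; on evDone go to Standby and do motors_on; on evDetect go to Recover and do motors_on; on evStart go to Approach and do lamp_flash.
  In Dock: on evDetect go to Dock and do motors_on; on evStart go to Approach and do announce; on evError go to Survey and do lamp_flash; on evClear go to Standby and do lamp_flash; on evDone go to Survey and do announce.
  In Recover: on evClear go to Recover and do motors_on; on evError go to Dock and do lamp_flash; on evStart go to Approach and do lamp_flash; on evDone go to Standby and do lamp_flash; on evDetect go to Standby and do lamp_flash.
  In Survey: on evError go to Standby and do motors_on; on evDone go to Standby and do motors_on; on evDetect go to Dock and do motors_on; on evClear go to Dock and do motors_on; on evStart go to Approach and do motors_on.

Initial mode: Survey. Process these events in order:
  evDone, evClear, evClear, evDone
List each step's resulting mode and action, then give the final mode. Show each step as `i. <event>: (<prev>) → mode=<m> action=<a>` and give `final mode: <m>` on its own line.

final mode: Standby

1. evDone: (Survey) → mode=Standby action=motors_on
2. evClear: (Standby) → mode=Recover action=announce
3. evClear: (Recover) → mode=Recover action=motors_on
4. evDone: (Recover) → mode=Standby action=lamp_flash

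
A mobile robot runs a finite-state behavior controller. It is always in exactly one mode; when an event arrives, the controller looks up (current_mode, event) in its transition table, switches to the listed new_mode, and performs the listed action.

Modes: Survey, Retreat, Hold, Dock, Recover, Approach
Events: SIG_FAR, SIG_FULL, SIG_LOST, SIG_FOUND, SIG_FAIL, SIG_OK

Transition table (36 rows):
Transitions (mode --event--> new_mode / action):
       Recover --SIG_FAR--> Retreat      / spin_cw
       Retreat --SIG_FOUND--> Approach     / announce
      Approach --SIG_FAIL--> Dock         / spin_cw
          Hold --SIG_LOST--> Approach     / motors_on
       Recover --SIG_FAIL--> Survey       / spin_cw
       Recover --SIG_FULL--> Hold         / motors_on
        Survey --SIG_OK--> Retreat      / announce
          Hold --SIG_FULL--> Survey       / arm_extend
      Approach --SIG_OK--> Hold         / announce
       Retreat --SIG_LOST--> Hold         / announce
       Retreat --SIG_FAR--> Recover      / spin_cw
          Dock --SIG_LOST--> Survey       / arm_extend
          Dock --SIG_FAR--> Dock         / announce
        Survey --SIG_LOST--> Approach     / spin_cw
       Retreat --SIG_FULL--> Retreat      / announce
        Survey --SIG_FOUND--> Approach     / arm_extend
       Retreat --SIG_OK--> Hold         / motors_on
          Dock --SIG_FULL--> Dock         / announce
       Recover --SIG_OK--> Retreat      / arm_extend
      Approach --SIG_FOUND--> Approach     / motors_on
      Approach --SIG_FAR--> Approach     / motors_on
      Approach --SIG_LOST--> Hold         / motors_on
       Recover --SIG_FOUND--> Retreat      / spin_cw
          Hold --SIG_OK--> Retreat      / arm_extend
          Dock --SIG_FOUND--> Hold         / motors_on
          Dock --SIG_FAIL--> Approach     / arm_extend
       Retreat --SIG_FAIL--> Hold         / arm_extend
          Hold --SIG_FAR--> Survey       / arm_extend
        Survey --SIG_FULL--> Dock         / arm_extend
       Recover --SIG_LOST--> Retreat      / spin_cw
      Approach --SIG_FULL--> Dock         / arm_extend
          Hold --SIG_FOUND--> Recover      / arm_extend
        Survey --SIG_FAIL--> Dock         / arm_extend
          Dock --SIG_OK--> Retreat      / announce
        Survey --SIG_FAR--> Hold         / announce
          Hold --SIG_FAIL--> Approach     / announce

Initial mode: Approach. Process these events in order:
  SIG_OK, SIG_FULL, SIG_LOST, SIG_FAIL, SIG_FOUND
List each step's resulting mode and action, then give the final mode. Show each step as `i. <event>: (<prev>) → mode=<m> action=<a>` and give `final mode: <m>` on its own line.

final mode: Hold

1. SIG_OK: (Approach) → mode=Hold action=announce
2. SIG_FULL: (Hold) → mode=Survey action=arm_extend
3. SIG_LOST: (Survey) → mode=Approach action=spin_cw
4. SIG_FAIL: (Approach) → mode=Dock action=spin_cw
5. SIG_FOUND: (Dock) → mode=Hold action=motors_on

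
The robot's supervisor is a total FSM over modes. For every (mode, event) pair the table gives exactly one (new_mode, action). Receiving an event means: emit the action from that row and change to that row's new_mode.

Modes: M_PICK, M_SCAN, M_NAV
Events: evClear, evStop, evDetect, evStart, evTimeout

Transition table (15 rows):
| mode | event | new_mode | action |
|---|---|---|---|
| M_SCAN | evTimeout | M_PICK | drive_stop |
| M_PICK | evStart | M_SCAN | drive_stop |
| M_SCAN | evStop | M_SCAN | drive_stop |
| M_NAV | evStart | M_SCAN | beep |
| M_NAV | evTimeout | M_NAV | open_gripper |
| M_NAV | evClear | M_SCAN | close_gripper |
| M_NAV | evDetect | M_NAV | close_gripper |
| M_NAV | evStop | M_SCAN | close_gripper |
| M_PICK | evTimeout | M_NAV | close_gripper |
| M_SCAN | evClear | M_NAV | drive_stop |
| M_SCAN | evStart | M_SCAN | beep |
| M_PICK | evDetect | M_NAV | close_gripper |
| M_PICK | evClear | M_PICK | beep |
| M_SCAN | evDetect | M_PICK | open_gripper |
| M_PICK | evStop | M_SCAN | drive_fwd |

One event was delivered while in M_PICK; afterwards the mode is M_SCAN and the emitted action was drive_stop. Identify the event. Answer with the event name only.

try evClear: (M_PICK, evClear) → (M_PICK, beep)
try evStop: (M_PICK, evStop) → (M_SCAN, drive_fwd)
try evDetect: (M_PICK, evDetect) → (M_NAV, close_gripper)
try evStart: (M_PICK, evStart) → (M_SCAN, drive_stop)  ← matches
try evTimeout: (M_PICK, evTimeout) → (M_NAV, close_gripper)

evStart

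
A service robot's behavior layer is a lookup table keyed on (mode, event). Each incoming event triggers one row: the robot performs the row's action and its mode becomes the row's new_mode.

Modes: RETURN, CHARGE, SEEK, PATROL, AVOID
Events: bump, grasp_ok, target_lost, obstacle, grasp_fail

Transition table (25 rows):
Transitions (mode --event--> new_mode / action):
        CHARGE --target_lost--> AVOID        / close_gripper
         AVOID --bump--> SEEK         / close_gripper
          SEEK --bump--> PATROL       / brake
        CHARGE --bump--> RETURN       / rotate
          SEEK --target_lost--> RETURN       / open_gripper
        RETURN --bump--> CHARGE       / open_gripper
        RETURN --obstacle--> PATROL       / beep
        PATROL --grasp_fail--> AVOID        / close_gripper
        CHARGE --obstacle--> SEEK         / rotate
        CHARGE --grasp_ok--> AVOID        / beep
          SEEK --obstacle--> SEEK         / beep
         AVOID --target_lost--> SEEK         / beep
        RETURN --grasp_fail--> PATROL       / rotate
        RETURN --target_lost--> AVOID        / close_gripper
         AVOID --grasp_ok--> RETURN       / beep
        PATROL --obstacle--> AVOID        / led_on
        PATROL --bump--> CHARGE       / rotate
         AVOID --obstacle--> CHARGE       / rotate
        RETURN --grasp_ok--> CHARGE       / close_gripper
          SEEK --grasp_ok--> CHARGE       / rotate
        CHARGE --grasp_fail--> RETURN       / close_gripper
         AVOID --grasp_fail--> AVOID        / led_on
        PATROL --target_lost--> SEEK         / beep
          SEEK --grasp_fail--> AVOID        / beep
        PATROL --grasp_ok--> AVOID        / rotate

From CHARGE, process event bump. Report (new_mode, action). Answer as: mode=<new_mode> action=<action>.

mode=RETURN action=rotate

current mode = CHARGE; filter table to that mode:
  (CHARGE, target_lost) → (AVOID, close_gripper)
  (CHARGE, bump) → (RETURN, rotate)  ← event matches
  (CHARGE, obstacle) → (SEEK, rotate)
  (CHARGE, grasp_ok) → (AVOID, beep)
  (CHARGE, grasp_fail) → (RETURN, close_gripper)
event = bump selects (RETURN, rotate)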